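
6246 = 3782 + 2464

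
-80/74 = -1 - 3/37 ≈ -1.08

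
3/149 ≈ 0.0201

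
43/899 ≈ 0.0478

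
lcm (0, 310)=0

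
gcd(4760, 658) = 14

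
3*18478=55434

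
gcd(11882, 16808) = 2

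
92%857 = 92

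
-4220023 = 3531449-7751472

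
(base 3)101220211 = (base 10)7960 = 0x1f18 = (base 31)88o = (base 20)ji0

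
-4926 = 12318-17244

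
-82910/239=-346 - 216/239 ≈ -346.90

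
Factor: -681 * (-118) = 2^1 * 3^1 * 59^1 * 227^1 = 80358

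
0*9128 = 0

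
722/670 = 1 + 26/335 ≈ 1.08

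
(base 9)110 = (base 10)90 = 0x5a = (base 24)3i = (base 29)33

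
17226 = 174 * 99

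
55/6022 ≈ 0.00913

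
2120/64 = 265/8 ≈ 33.13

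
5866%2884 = 98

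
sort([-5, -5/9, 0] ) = [-5, -5/9, 0] 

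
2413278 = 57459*42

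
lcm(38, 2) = 38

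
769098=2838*271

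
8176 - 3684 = 4492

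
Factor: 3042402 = 2^1*3^1*11^1*31^1*1487^1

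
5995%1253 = 983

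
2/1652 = 1/826 ≈ 0.00121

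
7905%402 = 267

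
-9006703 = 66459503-75466206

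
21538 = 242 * 89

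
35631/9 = 3959 = 3959.00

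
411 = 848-437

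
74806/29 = 2579+15/29≈2579.52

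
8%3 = 2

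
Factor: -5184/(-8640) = 3^1*5^(-1) = 3/5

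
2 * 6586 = 13172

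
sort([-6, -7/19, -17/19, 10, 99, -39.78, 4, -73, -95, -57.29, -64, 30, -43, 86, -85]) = [-95, -85, -73, -64, -57.29, -43, -39.78, -6, -17/19, -7/19, 4, 10, 30, 86, 99]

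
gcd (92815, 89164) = 1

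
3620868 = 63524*57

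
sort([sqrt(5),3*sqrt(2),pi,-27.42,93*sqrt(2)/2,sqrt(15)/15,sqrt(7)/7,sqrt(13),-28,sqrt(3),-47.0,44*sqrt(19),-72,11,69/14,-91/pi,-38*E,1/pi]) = [-38*E,-72,-47.0,-91/pi,-28,-27.42,sqrt(15)/15,1/pi,sqrt(7)/7,sqrt(3),sqrt(5),pi,sqrt(13),3*sqrt(2),69/14,11,93*sqrt(2)/2,44*sqrt(19)]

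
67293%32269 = 2755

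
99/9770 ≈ 0.0101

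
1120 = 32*35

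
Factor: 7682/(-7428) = -1 * 2^(-1) * 3^(-1) * 23^1 * 167^1 * 619^(-1) = -3841/3714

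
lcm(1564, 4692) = 4692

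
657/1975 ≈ 0.333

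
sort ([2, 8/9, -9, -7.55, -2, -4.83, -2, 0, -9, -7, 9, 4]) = [-9, -9, -7.55, -7, -4.83, -2, -2, 0, 8/9, 2, 4, 9]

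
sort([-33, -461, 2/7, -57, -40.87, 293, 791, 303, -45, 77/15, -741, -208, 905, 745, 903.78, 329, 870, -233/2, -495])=[-741, -495, -461, -208, -233/2, -57, -45, -40.87, -33, 2/7, 77/15, 293, 303, 329, 745, 791, 870, 903.78, 905]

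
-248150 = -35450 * 7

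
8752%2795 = 367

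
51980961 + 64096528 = 116077489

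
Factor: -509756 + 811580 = 2^8 * 3^2 * 131^1 = 301824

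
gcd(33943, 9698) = 4849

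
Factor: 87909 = 3^1 * 29303^1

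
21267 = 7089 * 3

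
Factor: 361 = 19^2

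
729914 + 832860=1562774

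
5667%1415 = 7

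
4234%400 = 234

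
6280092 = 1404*4473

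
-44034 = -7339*6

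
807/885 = 269/295 ≈ 0.912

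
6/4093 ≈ 0.00147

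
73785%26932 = 19921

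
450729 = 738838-288109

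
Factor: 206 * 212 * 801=2^3 * 3^2 * 53^1 * 89^1 * 103^1=34981272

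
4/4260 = 1/1065 ≈ 0.000939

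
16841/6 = 2806 + 5/6 ≈ 2806.83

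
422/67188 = 211/33594 ≈ 0.00628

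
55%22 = 11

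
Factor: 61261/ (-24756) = -1*2^ (-2)*3^ (-1)*2063^ (-1)*61261^1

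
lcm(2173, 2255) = 119515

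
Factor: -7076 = -1*2^2*29^1*61^1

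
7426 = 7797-371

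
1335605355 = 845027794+490577561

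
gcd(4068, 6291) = 9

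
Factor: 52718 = 2^1 * 43^1 * 613^1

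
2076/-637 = -3 - 165/637 ≈ -3.26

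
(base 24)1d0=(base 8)1570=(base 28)13k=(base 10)888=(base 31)sk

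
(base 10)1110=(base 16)456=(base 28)1bi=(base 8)2126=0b10001010110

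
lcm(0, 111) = 0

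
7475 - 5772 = 1703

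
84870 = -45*(-1886)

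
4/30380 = 1/7595 ≈ 0.000132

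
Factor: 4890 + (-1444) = 2^1 * 1723^1 = 3446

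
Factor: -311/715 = -1*5^(-1)*11^(-1)*13^(-1)*311^1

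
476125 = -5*(-95225)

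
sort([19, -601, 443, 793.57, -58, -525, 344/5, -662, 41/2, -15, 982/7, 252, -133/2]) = [-662, -601, -525, -133/2, -58, -15, 19, 41/2, 344/5, 982/7, 252, 443, 793.57]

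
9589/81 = 118 + 31/81 ≈ 118.38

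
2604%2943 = 2604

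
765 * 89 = 68085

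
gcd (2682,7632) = 18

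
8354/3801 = 2+752/3801 ≈ 2.20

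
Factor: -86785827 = -1*3^1*28928609^1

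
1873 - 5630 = -3757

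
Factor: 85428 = 2^2*3^3*7^1*113^1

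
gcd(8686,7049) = 1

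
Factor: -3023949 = -1*3^1*397^1*2539^1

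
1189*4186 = 4977154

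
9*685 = 6165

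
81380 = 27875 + 53505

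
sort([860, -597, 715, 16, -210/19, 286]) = [-597, -210/19, 16, 286, 715, 860]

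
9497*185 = 1756945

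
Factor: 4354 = 2^1*7^1*311^1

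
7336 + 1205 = 8541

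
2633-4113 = -1480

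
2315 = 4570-2255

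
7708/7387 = 1 + 321/7387 ≈ 1.04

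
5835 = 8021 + -2186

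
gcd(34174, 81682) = 2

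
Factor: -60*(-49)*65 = 2^2*3^1*5^2*7^2*13^1 = 191100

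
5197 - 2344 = 2853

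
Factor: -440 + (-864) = -1 * 2^3 * 163^1 = -1304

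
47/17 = 2 + 13/17 ≈ 2.76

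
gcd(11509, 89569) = 1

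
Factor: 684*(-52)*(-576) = 2^10*3^4*13^1*19^1 = 20487168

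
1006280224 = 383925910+622354314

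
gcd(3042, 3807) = 9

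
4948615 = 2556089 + 2392526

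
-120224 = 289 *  (-416)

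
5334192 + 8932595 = 14266787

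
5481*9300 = 50973300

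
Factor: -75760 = -1 * 2^4 * 5^1 * 947^1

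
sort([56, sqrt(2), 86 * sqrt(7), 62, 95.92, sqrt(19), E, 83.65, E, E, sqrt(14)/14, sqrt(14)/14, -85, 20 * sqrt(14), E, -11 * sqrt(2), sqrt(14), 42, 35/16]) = [-85, -11 * sqrt(2), sqrt(14)/14, sqrt(14)/14, sqrt(2), 35/16, E, E, E, E, sqrt(14), sqrt(19), 42, 56, 62, 20 * sqrt(14), 83.65, 95.92, 86 * sqrt(7)]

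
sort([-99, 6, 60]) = [-99, 6, 60]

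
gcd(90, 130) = 10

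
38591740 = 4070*9482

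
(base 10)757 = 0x2f5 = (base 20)1hh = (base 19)21g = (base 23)19l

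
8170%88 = 74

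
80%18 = 8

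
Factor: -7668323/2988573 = -1*3^(-1)*7^(-1)*13^1*61^(-1)*401^1*1471^1*2333^(-1)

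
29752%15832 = 13920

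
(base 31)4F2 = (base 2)1000011010111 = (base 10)4311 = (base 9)5820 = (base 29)53J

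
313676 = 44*7129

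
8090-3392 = 4698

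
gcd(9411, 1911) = 3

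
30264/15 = 10088/5 = 2017.60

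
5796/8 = 1449/2 = 724.50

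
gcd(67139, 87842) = 1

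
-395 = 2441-2836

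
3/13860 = 1/4620 ≈ 0.000216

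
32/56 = 4/7 ≈ 0.571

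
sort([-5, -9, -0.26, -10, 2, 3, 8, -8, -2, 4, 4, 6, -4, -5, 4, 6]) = [-10, -9, -8, -5, -5, -4, -2, -0.26, 2, 3, 4, 4, 4, 6, 6, 8]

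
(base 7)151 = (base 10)85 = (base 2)1010101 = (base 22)3j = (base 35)2f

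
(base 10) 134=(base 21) 68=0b10000110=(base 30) 4e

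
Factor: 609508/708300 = 3^(-2) * 5^(-2) * 787^(-1) * 152377^1 = 152377/177075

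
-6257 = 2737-8994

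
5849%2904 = 41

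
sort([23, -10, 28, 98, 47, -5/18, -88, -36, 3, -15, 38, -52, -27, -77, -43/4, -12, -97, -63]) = [-97, -88, -77, -63, -52, -36, -27, -15, -12, -43/4, -10, -5/18, 3, 23, 28, 38, 47, 98]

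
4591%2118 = 355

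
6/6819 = 2/2273≈0.000880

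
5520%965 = 695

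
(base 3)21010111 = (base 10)5197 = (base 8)12115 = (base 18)g0d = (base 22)ag5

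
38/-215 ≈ -0.177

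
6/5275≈0.00114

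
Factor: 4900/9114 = 2^1*3^(-1)*5^2*31^(-1) = 50/93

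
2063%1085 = 978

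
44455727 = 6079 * 7313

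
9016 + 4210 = 13226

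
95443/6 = 15907+1/6 ≈ 15907.17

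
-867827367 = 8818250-876645617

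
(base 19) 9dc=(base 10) 3508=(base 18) aeg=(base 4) 312310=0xdb4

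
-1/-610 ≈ 0.00164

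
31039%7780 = 7699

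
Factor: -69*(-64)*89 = 2^6*3^1*23^1*89^1 = 393024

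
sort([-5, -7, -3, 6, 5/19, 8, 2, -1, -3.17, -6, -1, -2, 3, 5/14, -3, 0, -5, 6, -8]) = [-8, -7, -6, -5, -5, -3.17, -3, -3, -2, -1, -1, 0, 5/19, 5/14, 2, 3, 6, 6, 8]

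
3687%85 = 32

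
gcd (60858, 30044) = 14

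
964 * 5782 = 5573848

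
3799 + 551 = 4350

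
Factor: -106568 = -1*2^3*7^1*11^1*173^1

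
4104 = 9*456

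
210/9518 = 105/4759≈0.0221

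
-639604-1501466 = -2141070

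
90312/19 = 4753+5/19 ≈ 4753.26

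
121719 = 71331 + 50388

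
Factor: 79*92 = 2^2*23^1*79^1 = 7268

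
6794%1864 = 1202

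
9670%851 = 309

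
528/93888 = 11/1956 ≈ 0.00562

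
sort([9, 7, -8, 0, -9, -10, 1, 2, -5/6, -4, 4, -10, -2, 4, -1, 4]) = [-10, -10, -9, -8, -4, -2, -1, -5/6, 0, 1, 2, 4, 4, 4, 7, 9]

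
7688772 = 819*9388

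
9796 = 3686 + 6110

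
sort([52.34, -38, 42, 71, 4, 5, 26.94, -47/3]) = [-38, -47/3, 4, 5, 26.94, 42, 52.34, 71]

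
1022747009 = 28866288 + 993880721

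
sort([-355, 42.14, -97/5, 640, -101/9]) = [-355, -97/5, -101/9, 42.14, 640]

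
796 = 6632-5836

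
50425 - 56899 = -6474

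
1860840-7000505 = -5139665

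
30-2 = 28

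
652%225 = 202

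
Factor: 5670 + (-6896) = -1 * 2^1 * 613^1 = -1226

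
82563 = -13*(-6351)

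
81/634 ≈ 0.128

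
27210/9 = 3023 + 1/3 ≈ 3023.33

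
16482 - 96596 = -80114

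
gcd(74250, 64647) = 99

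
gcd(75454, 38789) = 1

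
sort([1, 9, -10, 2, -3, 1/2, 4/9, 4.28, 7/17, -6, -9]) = [-10, -9, -6, -3, 7/17, 4/9, 1/2, 1, 2, 4.28, 9]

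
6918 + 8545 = 15463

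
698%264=170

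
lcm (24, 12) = 24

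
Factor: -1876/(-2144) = 2^(-3) * 7^1 = 7/8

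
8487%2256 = 1719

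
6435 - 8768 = -2333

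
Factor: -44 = -1*2^2*11^1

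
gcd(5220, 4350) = 870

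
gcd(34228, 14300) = 4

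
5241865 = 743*7055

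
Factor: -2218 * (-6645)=2^1 * 3^1 * 5^1 * 443^1 * 1109^1=14738610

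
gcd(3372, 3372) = 3372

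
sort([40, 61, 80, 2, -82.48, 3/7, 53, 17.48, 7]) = [-82.48, 3/7, 2, 7, 17.48, 40, 53, 61, 80]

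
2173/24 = 90+13/24 ≈ 90.54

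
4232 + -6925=-2693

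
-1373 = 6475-7848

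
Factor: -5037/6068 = -1*2^(-2)*3^1*23^1*37^(-1)*41^(-1)*73^1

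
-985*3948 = -3888780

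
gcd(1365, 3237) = 39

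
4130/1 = 4130 = 4130.00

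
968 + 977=1945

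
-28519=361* (-79)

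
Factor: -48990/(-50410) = 3^1*23^1*71^(-1) = 69/71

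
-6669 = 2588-9257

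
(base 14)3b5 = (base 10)747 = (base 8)1353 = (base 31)o3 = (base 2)1011101011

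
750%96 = 78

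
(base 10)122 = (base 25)4m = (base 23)57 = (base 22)5c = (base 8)172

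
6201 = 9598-3397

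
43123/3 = 14374+1/3≈14374.33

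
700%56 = 28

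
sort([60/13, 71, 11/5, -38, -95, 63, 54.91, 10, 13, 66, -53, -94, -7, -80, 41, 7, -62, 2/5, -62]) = [-95, -94, -80, -62, -62, -53, -38, -7, 2/5, 11/5, 60/13, 7, 10, 13, 41, 54.91, 63, 66, 71]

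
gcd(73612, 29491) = 77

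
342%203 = 139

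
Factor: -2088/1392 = -1*2^(-1)*3^1 = -3/2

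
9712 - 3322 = 6390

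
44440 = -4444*(-10)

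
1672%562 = 548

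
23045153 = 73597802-50552649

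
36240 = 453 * 80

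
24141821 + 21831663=45973484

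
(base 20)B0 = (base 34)6G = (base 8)334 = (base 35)6A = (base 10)220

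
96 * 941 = 90336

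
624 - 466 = 158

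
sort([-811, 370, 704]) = [-811, 370, 704]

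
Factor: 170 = 2^1*5^1*17^1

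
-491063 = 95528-586591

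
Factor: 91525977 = 3^3*17^1*199403^1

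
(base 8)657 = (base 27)fq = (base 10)431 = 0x1af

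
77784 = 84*926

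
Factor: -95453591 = -1*95453591^1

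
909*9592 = 8719128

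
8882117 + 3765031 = 12647148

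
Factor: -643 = -1*643^1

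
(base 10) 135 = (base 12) b3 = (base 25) 5a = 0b10000111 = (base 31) 4b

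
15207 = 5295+9912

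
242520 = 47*5160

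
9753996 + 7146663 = 16900659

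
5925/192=30 + 55/64 ≈ 30.86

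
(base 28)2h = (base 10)73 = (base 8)111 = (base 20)3d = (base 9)81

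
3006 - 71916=-68910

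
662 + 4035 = 4697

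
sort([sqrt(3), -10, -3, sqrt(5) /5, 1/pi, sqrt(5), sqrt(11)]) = [-10, -3, 1/pi, sqrt(5) /5, sqrt(3), sqrt(5), sqrt(11)]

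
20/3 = 6 + 2/3 ≈ 6.67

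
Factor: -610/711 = -1 * 2^1 * 3^(-2) * 5^1 * 61^1 * 79^(-1)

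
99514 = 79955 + 19559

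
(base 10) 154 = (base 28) 5e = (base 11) 130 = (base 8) 232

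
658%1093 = 658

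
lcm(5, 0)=0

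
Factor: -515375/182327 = -1*5^3*7^1*19^1*31^1*41^(-1)*4447^(-1)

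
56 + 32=88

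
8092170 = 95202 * 85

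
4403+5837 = 10240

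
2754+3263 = 6017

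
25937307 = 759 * 34173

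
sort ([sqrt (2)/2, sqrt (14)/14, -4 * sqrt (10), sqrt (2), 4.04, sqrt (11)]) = [-4 * sqrt (10), sqrt (14)/14, sqrt (2)/2, sqrt (2), sqrt (11), 4.04]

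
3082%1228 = 626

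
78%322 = 78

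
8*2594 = 20752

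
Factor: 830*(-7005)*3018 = -1*2^2*3^2*5^2*83^1*467^1*503^1 = -17547104700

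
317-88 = 229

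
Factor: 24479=7^1 * 13^1 * 269^1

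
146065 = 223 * 655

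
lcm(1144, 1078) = 56056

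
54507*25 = 1362675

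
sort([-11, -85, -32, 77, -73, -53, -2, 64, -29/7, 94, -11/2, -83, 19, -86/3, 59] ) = [-85, -83, -73, -53, -32, -86/3, -11, -11/2, -29/7, -2, 19, 59, 64, 77, 94] 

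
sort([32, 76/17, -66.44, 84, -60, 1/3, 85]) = [-66.44, -60, 1/3, 76/17, 32, 84, 85]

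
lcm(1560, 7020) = 14040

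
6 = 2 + 4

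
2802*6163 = 17268726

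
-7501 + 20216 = 12715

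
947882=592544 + 355338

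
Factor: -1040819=-1*13^1*23^1*59^2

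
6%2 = 0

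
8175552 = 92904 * 88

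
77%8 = 5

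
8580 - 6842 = 1738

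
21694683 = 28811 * 753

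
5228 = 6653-1425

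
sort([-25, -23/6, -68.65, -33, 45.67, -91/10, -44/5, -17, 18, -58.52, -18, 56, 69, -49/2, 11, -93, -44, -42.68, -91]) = [-93, -91, -68.65, -58.52, -44, -42.68, -33, -25, -49/2, -18, -17, -91/10, -44/5, -23/6, 11, 18, 45.67, 56, 69]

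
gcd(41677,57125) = 1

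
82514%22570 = 14804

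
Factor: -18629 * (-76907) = 13^1 * 1433^1 * 76907^1 = 1432700503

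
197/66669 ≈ 0.00295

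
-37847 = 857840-895687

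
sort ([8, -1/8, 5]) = [-1/8, 5, 8]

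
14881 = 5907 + 8974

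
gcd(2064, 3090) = 6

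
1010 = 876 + 134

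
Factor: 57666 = 2^1 * 3^1 * 7^1 * 1373^1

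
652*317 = 206684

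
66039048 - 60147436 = 5891612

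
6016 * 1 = 6016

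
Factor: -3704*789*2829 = -1*2^3*3^2*23^1*41^1*263^1*463^1 = -8267628024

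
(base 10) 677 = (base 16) 2a5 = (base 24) 145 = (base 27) p2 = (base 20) 1dh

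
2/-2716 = -1/1358 ≈ -0.000736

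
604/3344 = 151/836 ≈ 0.181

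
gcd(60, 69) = 3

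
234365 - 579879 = -345514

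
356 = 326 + 30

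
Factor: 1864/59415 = 2^3*3^(-1)*5^(-1)*17^(-1) = 8/255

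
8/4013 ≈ 0.00199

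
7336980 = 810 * 9058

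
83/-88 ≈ -0.943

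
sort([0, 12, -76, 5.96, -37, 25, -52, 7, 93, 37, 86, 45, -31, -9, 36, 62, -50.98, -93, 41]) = [-93, -76, -52, -50.98, -37, -31, -9, 0, 5.96, 7, 12, 25, 36, 37, 41, 45, 62, 86, 93]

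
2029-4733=-2704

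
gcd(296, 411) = 1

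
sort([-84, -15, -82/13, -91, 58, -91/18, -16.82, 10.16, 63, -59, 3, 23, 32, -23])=[-91, -84, -59, -23, -16.82, -15, -82/13, -91/18, 3, 10.16, 23, 32, 58, 63]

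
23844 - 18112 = 5732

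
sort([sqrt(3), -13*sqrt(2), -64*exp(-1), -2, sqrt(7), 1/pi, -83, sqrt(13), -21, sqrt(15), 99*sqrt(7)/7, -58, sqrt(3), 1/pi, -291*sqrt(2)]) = [-291*sqrt(2), -83, -58, -64*exp(-1), -21, -13*sqrt(2), -2, 1/pi, 1/pi, sqrt(3), sqrt(3), sqrt(7), sqrt(13), sqrt(15), 99*sqrt(7)/7]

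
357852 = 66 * 5422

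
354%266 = 88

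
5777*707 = 4084339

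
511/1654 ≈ 0.309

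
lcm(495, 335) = 33165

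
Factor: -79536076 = -1*2^2*19884019^1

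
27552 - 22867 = 4685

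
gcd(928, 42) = 2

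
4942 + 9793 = 14735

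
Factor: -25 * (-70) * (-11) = -1 * 2^1 * 5^3 * 7^1 * 11^1 = -19250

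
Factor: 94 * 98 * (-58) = -1 * 2^3 * 7^2 * 29^1 * 47^1 = -534296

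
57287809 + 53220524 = 110508333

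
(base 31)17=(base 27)1b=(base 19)20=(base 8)46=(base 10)38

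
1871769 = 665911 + 1205858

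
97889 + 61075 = 158964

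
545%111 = 101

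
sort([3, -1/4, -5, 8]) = [-5, -1/4, 3, 8]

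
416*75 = 31200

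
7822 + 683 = 8505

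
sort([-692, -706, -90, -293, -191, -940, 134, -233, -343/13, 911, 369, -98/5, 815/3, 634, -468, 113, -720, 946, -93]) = [-940, -720, -706, -692, -468, -293, -233, -191, -93, -90, -343/13, -98/5, 113, 134, 815/3, 369, 634, 911, 946]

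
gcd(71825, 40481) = 1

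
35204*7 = 246428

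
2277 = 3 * 759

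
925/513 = 1 + 412/513 ≈ 1.80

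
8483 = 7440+1043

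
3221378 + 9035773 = 12257151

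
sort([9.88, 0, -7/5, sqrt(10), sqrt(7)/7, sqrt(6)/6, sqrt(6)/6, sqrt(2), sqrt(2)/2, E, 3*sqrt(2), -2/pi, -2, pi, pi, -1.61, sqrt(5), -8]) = [-8, -2, -1.61, -7/5, -2/pi, 0, sqrt(7)/7, sqrt(6)/6, sqrt(6)/6, sqrt(2)/2, sqrt(2), sqrt(5), E, pi, pi, sqrt(10), 3*sqrt(2), 9.88]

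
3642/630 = 5 + 82/105 ≈ 5.78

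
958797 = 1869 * 513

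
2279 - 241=2038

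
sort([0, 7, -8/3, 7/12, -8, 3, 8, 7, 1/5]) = [-8, -8/3, 0, 1/5, 7/12, 3, 7, 7, 8]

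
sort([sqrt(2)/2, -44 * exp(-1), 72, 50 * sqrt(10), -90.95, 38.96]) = [-90.95, -44 * exp(-1), sqrt(2)/2, 38.96, 72, 50 * sqrt(10)]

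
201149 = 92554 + 108595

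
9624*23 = 221352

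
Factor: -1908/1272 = -1*2^(-1)*3^1 = -3/2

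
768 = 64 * 12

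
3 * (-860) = -2580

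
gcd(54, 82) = 2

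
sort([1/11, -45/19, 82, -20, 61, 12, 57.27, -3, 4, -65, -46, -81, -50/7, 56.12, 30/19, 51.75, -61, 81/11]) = [-81, -65, -61, -46, -20, -50/7, -3, -45/19, 1/11, 30/19, 4, 81/11, 12, 51.75, 56.12, 57.27, 61, 82]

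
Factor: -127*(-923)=13^1*71^1*127^1=117221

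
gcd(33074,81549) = 1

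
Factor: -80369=-1 * 80369^1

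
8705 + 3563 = 12268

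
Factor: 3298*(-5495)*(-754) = 2^2*5^1*7^1*13^1*17^1*29^1*97^1*157^1 = 13664372540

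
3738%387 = 255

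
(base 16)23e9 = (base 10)9193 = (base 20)12jd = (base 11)69a8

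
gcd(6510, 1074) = 6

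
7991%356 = 159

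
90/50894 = 45/25447 ≈ 0.00177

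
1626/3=542=542.00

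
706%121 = 101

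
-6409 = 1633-8042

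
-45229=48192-93421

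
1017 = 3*339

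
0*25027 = 0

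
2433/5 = 486 + 3/5 = 486.60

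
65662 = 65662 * 1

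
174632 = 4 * 43658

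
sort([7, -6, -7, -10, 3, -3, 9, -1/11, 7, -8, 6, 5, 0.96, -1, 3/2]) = [-10, -8, -7, -6, -3, -1, -1/11, 0.96, 3/2, 3, 5, 6, 7, 7, 9]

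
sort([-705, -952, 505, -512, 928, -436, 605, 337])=[-952, -705, -512, -436, 337, 505, 605, 928]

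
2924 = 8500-5576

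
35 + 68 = 103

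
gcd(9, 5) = 1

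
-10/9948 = -5/4974 ≈ -0.00101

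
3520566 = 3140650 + 379916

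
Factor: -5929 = -1*7^2*11^2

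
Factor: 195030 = 2^1*3^2*5^1*11^1*197^1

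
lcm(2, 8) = 8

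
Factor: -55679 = -1*13^1*4283^1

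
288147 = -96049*(-3)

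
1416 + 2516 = 3932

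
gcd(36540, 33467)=7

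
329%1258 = 329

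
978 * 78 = 76284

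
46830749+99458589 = 146289338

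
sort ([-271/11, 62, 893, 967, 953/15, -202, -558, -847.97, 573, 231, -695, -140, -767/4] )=[-847.97, -695, -558, -202, -767/4, -140, -271/11, 62, 953/15, 231, 573, 893, 967] 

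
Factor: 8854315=5^1*479^1*3697^1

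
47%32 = 15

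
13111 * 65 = 852215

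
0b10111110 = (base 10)190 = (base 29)6g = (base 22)8e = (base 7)361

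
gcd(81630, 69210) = 90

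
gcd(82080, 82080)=82080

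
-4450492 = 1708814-6159306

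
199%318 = 199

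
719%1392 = 719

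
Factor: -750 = -1*2^1*3^1*5^3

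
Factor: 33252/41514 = 2^1 * 11^(-1) * 37^(-1) * 163^1 = 326/407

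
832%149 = 87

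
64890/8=8111 + 1/4=8111.25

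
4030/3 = 1343 + 1/3 ≈ 1343.33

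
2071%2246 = 2071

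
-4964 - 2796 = -7760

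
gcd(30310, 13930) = 70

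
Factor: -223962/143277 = -1*2^1*229^1*293^(-1) = -458/293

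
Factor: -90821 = -1 * 90821^1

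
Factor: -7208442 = -1 * 2^1 * 3^2 * 17^1 * 23557^1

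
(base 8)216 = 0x8e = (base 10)142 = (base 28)52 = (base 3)12021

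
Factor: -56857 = -1*56857^1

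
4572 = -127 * (-36)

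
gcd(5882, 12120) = 2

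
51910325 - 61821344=-9911019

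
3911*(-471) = -1842081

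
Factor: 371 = 7^1*53^1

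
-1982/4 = -991/2 = -495.50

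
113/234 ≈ 0.483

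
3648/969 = 3 + 13/17 ≈ 3.76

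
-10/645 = -2/129 ≈ -0.0155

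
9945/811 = 12 + 213/811 ≈ 12.26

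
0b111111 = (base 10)63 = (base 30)23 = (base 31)21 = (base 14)47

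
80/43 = 1 + 37/43 ≈ 1.86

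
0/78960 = 0 = 0.00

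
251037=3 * 83679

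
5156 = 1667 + 3489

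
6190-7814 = -1624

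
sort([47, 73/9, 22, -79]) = [-79, 73/9, 22, 47]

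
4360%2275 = 2085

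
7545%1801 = 341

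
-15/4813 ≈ -0.00312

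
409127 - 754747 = -345620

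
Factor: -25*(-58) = 2^1*5^2*29^1 = 1450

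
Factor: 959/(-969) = -1*3^(-1)*7^1*17^(-1)*19^(-1)*137^1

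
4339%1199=742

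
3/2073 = 1/691 ≈ 0.00145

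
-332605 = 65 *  (-5117)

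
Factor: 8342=2^1 * 43^1 * 97^1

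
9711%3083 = 462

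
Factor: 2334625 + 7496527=2^4*191^1*3217^1=9831152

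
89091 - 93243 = -4152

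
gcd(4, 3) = 1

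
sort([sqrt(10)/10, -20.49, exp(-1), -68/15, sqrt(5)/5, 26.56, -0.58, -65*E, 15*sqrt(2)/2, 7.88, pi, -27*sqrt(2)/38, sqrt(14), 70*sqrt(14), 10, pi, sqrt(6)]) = [-65*E, -20.49, -68/15, -27*sqrt(2)/38, -0.58, sqrt(10)/10, exp(-1), sqrt(5)/5, sqrt(6), pi, pi, sqrt(14), 7.88, 10, 15*sqrt(2)/2, 26.56, 70*sqrt(14)]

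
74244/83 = 894 + 42/83≈894.51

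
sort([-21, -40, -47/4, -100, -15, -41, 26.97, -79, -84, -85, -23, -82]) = [-100, -85, -84, -82, -79, -41, -40, -23, -21, -15, -47/4, 26.97]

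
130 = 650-520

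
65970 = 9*7330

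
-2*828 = -1656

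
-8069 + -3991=-12060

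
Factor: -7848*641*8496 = -1*2^7*3^4*59^1*109^1*641^1 = -42739705728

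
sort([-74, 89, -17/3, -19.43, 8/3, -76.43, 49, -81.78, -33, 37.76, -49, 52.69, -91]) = [-91, -81.78, -76.43, -74, -49, -33, -19.43, -17/3, 8/3, 37.76, 49, 52.69, 89]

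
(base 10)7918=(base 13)37b1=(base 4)1323232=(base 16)1eee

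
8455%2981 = 2493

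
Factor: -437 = -1*19^1*23^1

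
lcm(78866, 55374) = 2602578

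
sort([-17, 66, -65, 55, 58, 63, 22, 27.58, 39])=[-65, -17, 22, 27.58, 39, 55, 58, 63, 66]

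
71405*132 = 9425460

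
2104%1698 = 406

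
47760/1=47760=47760.00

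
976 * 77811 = 75943536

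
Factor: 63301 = 7^1*9043^1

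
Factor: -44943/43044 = -1*2^(-2)*17^(-1)*71^1 = -71/68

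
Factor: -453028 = -1*2^2*37^1*3061^1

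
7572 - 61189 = -53617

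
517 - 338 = 179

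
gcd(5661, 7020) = 9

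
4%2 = 0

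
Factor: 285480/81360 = 2^(-1) * 13^1 * 61^1 * 113^(-1) = 793/226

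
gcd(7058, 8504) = 2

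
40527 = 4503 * 9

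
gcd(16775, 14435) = 5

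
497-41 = 456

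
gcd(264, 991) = 1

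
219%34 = 15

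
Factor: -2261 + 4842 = 29^1*89^1 = 2581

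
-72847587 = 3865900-76713487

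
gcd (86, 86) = 86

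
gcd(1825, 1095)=365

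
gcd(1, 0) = 1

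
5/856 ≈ 0.00584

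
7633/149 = 51 + 34/149 ≈ 51.23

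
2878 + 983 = 3861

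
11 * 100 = 1100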